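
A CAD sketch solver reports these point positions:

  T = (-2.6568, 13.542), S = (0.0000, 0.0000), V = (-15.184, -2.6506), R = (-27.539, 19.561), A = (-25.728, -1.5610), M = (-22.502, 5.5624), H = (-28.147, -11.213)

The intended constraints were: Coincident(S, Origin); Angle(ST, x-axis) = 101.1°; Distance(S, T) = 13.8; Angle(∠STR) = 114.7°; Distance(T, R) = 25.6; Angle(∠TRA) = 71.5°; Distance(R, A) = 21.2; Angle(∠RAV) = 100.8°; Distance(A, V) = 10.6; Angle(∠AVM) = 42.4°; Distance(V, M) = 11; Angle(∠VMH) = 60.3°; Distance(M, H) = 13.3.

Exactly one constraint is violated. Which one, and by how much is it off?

Distance(M, H) = 13.3 — off by 4.40.

S = (0.00, 0.00) ✓; ST at 101.1° ✓; |ST| = 13.80 ✓; ∠STR = 114.7° ✓; |TR| = 25.60 ✓; ∠TRA = 71.50° ✓; |RA| = 21.20 ✓; ∠RAV = 100.8° ✓; |AV| = 10.60 ✓; ∠AVM = 42.40° ✓; |VM| = 11.00 ✓; ∠VMH = 60.30° ✓; |MH| = 17.70 ✗.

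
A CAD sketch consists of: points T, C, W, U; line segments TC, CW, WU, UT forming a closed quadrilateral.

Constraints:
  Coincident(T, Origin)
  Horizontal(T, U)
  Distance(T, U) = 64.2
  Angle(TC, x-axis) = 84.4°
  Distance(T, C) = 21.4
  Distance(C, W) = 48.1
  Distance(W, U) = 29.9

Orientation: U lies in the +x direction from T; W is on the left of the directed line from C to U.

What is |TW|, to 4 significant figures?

56.42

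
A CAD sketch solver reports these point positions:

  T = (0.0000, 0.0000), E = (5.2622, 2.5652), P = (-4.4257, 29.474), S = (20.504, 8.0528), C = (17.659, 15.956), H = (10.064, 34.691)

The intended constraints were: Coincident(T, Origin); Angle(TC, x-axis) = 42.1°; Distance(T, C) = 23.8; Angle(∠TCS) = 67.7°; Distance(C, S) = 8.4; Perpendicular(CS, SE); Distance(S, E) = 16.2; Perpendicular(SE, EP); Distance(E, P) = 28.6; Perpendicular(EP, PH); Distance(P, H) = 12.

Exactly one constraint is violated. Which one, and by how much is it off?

Distance(P, H) = 12 — off by 3.40.

T = (0.00, 0.00) ✓; TC at 42.10° ✓; |TC| = 23.80 ✓; ∠TCS = 67.70° ✓; |CS| = 8.400 ✓; ∠(CS, SE) = 90.00° ✓; |SE| = 16.20 ✓; ∠(SE, EP) = 90.00° ✓; |EP| = 28.60 ✓; ∠(EP, PH) = 90.00° ✓; |PH| = 15.40 ✗.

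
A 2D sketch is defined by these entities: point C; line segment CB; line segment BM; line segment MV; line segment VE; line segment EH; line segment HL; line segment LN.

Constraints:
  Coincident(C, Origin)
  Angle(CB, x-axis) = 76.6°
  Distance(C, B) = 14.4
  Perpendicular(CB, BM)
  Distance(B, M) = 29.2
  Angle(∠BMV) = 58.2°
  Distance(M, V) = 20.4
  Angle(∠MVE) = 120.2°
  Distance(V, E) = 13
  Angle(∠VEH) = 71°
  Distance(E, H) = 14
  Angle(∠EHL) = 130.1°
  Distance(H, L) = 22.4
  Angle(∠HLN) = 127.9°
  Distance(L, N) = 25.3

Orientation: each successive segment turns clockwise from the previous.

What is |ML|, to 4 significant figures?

4.276

C is at the origin; CB runs at 76.6° with length 14.4, so B = (3.337, 14.01). CB ⟂ BM, so BM runs at -13.40°; with |BM| = 29.2, M = (31.74, 7.241). ∠BMV = 58.2° gives MV at -135.2° from the x-axis; with |MV| = 20.4, V = (17.27, -7.134). ∠MVE = 120.2° gives VE at 165.0° from the x-axis; with |VE| = 13.0, E = (4.710, -3.769). ∠VEH = 71.0° gives EH at 56.00° from the x-axis; with |EH| = 14.0, H = (12.54, 7.838). ∠EHL = 130.1° gives HL at 6.100° from the x-axis; with |HL| = 22.4, L = (34.81, 10.22). Then |ML| = |L − M| = 4.276.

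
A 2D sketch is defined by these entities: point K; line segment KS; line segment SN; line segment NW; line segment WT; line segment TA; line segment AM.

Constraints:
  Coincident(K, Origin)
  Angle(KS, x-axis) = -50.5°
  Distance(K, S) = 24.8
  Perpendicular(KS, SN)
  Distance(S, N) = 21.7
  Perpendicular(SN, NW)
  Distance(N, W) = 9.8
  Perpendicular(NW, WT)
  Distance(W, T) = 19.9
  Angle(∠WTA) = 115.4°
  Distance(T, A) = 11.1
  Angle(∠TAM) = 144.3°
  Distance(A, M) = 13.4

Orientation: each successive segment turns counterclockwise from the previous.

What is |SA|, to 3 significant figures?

2.97

K is at the origin; KS runs at -50.5° with length 24.8, so S = (15.8, -19.1). KS ⟂ SN, so SN runs at 39.5°; with |SN| = 21.7, N = (32.5, -5.33). SN is perpendicular to NW, so NW runs at 130°; with |NW| = 9.8, W = (26.3, 2.23). The perpendicularity gives WT at right angles to NW, so WT runs at -140°; with |WT| = 19.9, T = (10.9, -10.4). ∠WTA = 115.4° gives TA at -75.9° from the x-axis; with |TA| = 11.1, A = (13.6, -21.2). Then |SA| = |A − S| = 2.97.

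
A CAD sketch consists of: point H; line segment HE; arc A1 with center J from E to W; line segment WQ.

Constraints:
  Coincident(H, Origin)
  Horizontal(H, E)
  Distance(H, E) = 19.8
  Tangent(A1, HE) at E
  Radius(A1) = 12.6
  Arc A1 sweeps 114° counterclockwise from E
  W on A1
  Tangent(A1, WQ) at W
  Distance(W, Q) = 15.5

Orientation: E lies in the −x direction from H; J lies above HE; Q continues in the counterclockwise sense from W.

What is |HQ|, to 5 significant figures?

35.066

H is at the origin; H and E share the same y with |HE| = 19.8 and E on the −x side, so E = (-19.800, 0.0000). Since A1 is tangent to HE there, JE ⟂ HE, so J = E + (0, 12.6) = (-19.800, 12.600). On A1, E sits at bearing -90° from J; a 114° counterclockwise sweep puts W at bearing 24°, so W = J + 12.6·(cos 24°, sin 24°) = (-8.2893, 17.725). Tangency of A1 to WQ means the radius JW is perpendicular to WQ, so WQ runs along (−sin 24°, cos 24°); with |WQ| = 15.5, Q = (-14.594, 31.885). Then |HQ| = |Q − H| = 35.066.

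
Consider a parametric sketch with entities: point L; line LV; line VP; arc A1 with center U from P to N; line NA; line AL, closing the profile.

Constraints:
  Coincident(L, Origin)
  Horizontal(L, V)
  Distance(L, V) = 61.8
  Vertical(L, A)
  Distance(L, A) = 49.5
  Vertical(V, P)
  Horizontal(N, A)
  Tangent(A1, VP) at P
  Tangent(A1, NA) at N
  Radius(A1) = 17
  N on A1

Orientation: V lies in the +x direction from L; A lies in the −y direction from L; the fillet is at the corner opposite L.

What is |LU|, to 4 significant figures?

55.35

L and A share the same x with |LA| = 49.5 and A on the −y side, so A = (0.000, -49.50). The virtual corner opposite L is at (61.80, -49.50). A1 meets VP tangentially, so UP is at right angles to VP and tangency of A1 to NA means the radius UN is perpendicular to NA, with radius 17.0, so the center U sits 17.0 in from both sides at U = (44.80, -32.50). Then |LU| = |U − L| = 55.35.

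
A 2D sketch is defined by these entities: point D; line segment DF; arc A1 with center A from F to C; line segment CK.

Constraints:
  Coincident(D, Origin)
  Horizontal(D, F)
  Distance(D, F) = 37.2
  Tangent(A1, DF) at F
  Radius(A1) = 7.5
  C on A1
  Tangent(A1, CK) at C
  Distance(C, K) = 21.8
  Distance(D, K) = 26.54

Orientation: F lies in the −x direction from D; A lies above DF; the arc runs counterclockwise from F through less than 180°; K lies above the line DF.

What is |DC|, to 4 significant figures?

31.48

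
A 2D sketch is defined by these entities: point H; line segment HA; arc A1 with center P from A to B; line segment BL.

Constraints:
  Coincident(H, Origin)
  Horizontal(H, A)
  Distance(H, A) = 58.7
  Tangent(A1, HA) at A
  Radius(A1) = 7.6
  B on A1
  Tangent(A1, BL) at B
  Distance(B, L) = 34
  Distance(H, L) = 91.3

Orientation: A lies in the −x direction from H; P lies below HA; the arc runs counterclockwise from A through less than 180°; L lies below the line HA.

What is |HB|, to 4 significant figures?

64.46

H is at the origin; HA is horizontal with |HA| = 58.7 and A on the −x side, so A = (-58.70, 0.000). Since A1 is tangent to HA there, PA ⟂ HA, so P = A + (0, -7.6) = (-58.70, -7.600). Since PB ⟂ BL (tangency), |PL| = √(7.6² + 34.0²) = 34.84 regardless of where B sits on A1. So L lies on both circle(H, 91.3) and circle(P, 34.84); the below-HA intersection is L = (-86.87, -28.10). B is the foot of the tangent from L: B = (-64.41, -2.579).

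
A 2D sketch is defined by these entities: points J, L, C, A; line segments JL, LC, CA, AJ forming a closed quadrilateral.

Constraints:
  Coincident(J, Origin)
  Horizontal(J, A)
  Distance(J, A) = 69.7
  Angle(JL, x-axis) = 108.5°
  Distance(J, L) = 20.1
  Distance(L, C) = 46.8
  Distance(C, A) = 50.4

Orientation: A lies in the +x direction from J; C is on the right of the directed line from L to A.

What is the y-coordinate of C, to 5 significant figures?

-17.745

Checks: J = (0.00, 0.00) ✓; |LC| = 46.80 ✓; |CA| = 50.40 ✓.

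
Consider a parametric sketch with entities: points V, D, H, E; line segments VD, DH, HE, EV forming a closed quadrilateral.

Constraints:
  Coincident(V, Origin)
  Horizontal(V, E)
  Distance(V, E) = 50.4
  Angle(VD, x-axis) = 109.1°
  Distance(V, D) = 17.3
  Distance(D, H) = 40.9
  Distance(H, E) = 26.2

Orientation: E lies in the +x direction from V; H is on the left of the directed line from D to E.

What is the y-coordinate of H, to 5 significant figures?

21.163

V is at the origin; V and E share the same y with |VE| = 50.4 and E in +x, so E = (50.4, 0). VD runs at 109.1° with |VD| = 17.3, so D = (-5.6609, 16.348). H is determined by |DH| = 40.9 and |HE| = 26.2 together: it lies at the intersection of circle(D, 40.9) and circle(E, 26.2). With |DE| = 58.396, the foot of the radical line on DE is 37.643 from D and the perpendicular offset is √(40.9² − 37.643²) = 15.993. Taking the left-of-DE solution: H = (34.955, 21.163).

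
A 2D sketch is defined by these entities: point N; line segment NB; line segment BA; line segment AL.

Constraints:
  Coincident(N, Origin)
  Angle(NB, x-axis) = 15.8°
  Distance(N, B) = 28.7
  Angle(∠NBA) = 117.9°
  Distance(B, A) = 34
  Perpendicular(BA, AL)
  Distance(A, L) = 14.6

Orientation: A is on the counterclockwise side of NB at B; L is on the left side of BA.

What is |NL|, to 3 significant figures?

48.6

N is at the origin; NB runs at 15.8° with length 28.7, so B = 28.7·(cos 15.8°, sin 15.8°) = (27.6, 7.81). ∠NBA = 117.9°, so BA runs at 15.8° + (180° − 117.9°) = 77.9° from the x-axis; with |BA| = 34.0, A = B + 34.0·(cos 77.9°, sin 77.9°) = (34.7, 41.1). BA ⟂ AL; with |AL| = 14.6 on the left of BA, L = A + 14.6·(-0.978, 0.210) = (20.5, 44.1). Then |NL| = |L − N| = 48.6.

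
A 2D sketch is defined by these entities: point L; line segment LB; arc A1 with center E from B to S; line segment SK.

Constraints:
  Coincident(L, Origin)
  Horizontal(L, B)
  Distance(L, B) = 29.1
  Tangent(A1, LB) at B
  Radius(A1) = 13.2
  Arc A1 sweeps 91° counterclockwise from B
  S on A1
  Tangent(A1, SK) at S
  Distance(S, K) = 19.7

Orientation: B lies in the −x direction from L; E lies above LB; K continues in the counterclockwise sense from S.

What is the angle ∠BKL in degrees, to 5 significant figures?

47.331°

L is at the origin; L and B share the same y with |LB| = 29.1 and B on the −x side, so B = (-29.100, 0.0000). The tangent condition forces EB to be normal to LB, so E = B + (0, 13.2) = (-29.100, 13.200). On A1, B sits at bearing -90° from E; a 91° counterclockwise sweep puts S at bearing 1°, so S = E + 13.2·(cos 1°, sin 1°) = (-15.902, 13.430). The tangent condition forces ES to be normal to SK, so SK runs along (−sin 1°, cos 1°); with |SK| = 19.7, K = (-16.246, 33.127). Then cos ∠BKL = KB·KL / (|KB||KL|), giving 47.331°.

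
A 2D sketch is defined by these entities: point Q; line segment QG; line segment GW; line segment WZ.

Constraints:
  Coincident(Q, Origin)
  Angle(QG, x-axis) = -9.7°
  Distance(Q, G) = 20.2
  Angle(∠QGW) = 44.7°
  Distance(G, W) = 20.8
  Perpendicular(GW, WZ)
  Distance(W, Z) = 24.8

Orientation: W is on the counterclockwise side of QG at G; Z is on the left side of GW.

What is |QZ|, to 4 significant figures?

12.40

∠QGW = 44.7°, so GW runs at -9.7° + (180° − 44.7°) = 125.6° from the x-axis; with |GW| = 20.8, W = G + 20.8·(cos 125.6°, sin 125.6°) = (7.803, 13.51). GW ⟂ WZ; with |WZ| = 24.8 on the left of GW, Z = W + 24.8·(-0.8131, -0.5821) = (-12.36, -0.9276). Then |QZ| = |Z − Q| = 12.40.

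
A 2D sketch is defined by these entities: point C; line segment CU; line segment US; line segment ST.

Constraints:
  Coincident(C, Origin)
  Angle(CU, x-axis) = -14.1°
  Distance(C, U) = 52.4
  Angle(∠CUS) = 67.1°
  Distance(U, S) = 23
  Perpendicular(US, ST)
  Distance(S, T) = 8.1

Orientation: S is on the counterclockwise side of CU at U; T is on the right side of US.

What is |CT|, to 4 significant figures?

56.43

C is at the origin; CU runs at -14.1° with length 52.4, so U = 52.4·(cos -14.1°, sin -14.1°) = (50.82, -12.77). ∠CUS = 67.1°, so US runs at -14.1° + (180° − 67.1°) = 98.80° from the x-axis; with |US| = 23.0, S = U + 23.0·(cos 98.80°, sin 98.80°) = (47.30, 9.964). US ⟂ ST; with |ST| = 8.1 on the right of US, T = S + 8.1·(0.9882, 0.1530) = (55.31, 11.20). Then |CT| = |T − C| = 56.43.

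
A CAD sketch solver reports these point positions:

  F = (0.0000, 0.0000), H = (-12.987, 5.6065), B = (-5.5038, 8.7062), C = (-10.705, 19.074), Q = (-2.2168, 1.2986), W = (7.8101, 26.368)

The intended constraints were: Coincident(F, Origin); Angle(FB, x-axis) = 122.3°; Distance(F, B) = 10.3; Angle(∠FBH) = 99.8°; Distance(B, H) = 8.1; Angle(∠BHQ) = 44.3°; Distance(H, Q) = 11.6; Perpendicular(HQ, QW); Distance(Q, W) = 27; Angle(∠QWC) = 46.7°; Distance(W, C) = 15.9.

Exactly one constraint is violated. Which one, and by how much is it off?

Distance(W, C) = 15.9 — off by 4.00.

F = (0.00, 0.00) ✓; FB at 122.3° ✓; |FB| = 10.30 ✓; ∠FBH = 99.80° ✓; |BH| = 8.100 ✓; ∠BHQ = 44.30° ✓; |HQ| = 11.60 ✓; ∠(HQ, QW) = 90.00° ✓; |QW| = 27.00 ✓; ∠QWC = 46.70° ✓; |WC| = 19.90 ✗.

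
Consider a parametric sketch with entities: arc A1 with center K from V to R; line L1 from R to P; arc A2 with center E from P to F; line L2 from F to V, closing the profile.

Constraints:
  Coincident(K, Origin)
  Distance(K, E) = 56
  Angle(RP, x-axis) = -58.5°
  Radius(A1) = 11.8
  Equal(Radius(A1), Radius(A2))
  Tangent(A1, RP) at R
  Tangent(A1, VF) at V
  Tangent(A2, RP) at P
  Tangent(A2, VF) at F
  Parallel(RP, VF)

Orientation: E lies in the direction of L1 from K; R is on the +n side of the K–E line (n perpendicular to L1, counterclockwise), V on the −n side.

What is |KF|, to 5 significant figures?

57.230

The slot axis is L1's direction at -58.5°, so u = (cos -58.5°, sin -58.5°) = (0.52250, -0.85264) and n = (−sin -58.5°, cos -58.5°) = (0.85264, 0.52250). K is at the origin and E lies 56.0 along u from K, so E = 56.0·u = (29.260, -47.748). Tangency of A1 to both parallel lines with radius 11.8 puts R and V at K ± 11.8·n: R = (10.061, 6.1655), V = (-10.061, -6.1655). Equal radii place P and F the same way about E: P = E + 11.8·n = (39.321, -41.582), F = E − 11.8·n = (19.199, -53.913). Then |KF| = |F − K| = 57.230.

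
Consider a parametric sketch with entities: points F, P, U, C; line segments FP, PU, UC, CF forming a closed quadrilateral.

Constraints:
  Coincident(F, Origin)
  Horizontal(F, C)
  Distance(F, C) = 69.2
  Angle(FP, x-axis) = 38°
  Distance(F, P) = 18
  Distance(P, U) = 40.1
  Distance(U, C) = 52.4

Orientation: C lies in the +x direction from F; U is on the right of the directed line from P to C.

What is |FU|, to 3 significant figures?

37.0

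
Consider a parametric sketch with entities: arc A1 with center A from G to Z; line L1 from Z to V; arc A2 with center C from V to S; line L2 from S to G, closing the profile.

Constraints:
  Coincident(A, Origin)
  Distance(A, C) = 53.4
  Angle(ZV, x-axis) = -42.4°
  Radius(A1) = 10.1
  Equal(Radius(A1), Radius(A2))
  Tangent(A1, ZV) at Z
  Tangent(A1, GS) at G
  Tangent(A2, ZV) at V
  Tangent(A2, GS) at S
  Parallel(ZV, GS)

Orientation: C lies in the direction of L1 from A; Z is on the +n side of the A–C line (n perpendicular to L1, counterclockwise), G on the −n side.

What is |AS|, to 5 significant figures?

54.347

The slot axis is L1's direction at -42.4°, so u = (cos -42.4°, sin -42.4°) = (0.73846, -0.67430) and n = (−sin -42.4°, cos -42.4°) = (0.67430, 0.73846). A is at the origin and C lies 53.4 along u from A, so C = 53.4·u = (39.434, -36.008). Tangency of A1 to both parallel lines with radius 10.1 puts Z and G at A ± 10.1·n: Z = (6.8105, 7.4584), G = (-6.8105, -7.4584). Equal radii place V and S the same way about C: V = C + 10.1·n = (46.244, -28.549), S = C − 10.1·n = (32.623, -43.466). Then |AS| = |S − A| = 54.347.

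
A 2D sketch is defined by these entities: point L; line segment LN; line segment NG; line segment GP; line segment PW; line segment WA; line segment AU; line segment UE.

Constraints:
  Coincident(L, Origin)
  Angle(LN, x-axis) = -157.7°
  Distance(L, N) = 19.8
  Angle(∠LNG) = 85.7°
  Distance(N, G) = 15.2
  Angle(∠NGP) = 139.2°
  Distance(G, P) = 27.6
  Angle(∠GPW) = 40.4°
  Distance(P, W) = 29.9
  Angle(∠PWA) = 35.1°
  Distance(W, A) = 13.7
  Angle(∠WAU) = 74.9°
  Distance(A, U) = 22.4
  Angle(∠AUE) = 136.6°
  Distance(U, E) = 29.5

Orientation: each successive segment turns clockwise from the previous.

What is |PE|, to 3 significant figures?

46.2

L is at the origin; LN runs at -157.7° with length 19.8, so N = (-18.3, -7.51). ∠LNG = 85.7° gives NG at 108° from the x-axis; with |NG| = 15.2, G = (-23.0, 6.94). ∠NGP = 139.2° gives GP at 67.2° from the x-axis; with |GP| = 27.6, P = (-12.3, 32.4). ∠GPW = 40.4° gives PW at -72.4° from the x-axis; with |PW| = 29.9, W = (-3.28, 3.89). ∠PWA = 35.1° gives WA at 143° from the x-axis; with |WA| = 13.7, A = (-14.2, 12.2). ∠WAU = 74.9° gives AU at 37.6° from the x-axis; with |AU| = 22.4, U = (3.57, 25.9). ∠AUE = 136.6° gives UE at -5.80° from the x-axis; with |UE| = 29.5, E = (32.9, 22.9). Then |PE| = |E − P| = 46.2.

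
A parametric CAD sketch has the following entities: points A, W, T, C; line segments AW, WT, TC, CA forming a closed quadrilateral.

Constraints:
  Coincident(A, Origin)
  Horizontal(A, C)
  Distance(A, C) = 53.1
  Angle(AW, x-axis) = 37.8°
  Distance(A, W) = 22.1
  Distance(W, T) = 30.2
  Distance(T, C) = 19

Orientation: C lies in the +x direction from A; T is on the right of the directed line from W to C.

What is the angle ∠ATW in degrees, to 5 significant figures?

35.527°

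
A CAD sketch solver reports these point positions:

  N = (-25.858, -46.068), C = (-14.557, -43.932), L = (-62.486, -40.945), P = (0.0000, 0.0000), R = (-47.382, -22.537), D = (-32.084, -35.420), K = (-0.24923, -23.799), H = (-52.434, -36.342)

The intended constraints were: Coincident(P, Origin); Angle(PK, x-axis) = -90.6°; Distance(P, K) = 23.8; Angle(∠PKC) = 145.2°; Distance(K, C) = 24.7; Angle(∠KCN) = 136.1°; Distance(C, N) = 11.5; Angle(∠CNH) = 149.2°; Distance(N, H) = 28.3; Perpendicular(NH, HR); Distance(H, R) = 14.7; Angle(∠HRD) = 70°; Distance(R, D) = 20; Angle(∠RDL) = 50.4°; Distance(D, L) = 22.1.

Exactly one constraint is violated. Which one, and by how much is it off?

Distance(D, L) = 22.1 — off by 8.80.

P = (0.00, 0.00) ✓; PK at -90.60° ✓; |PK| = 23.80 ✓; ∠PKC = 145.2° ✓; |KC| = 24.70 ✓; ∠KCN = 136.1° ✓; |CN| = 11.50 ✓; ∠CNH = 149.2° ✓; |NH| = 28.30 ✓; ∠(NH, HR) = 90.00° ✓; |HR| = 14.70 ✓; ∠HRD = 70.00° ✓; |RD| = 20.00 ✓; ∠RDL = 50.40° ✓; |DL| = 30.90 ✗.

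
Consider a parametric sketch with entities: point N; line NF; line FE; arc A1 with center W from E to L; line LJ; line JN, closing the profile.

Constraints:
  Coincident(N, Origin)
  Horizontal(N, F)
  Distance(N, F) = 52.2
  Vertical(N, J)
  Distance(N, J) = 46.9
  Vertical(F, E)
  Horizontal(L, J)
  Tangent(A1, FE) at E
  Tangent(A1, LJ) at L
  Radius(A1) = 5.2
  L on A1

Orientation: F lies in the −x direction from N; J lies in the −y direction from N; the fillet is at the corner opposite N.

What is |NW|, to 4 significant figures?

62.83

N and J share the same x with |NJ| = 46.9 and J on the −y side, so J = (0.000, -46.90). The virtual corner opposite N is at (-52.20, -46.90). Since A1 is tangent to FE there, WE ⟂ FE and tangency of A1 to LJ means the radius WL is perpendicular to LJ, with radius 5.2, so the center W sits 5.2 in from both sides at W = (-47.00, -41.70). Then |NW| = |W − N| = 62.83.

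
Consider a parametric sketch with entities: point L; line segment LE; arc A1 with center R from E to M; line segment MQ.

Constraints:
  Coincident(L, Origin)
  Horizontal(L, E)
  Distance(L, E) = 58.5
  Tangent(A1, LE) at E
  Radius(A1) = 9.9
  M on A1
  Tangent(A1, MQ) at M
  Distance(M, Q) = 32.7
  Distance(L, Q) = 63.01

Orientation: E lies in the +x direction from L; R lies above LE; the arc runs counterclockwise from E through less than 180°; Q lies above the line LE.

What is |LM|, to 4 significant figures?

68.30

Checks: |RM| = 9.900 ✓; ∠(RM, MQ) = 90.00° ✓; |MQ| = 32.70 ✓; |LQ| = 63.01 ✓.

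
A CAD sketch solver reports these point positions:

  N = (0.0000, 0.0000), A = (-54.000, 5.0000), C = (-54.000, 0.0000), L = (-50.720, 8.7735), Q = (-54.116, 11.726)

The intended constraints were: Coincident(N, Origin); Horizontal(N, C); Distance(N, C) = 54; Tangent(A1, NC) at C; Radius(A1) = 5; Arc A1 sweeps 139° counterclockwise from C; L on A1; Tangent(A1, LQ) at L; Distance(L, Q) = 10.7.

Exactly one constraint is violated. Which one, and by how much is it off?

Distance(L, Q) = 10.7 — off by 6.20.

N = (0.00, 0.00) ✓; N.y = 0.00, C.y = 0.00 ✓; |NC| = 54.00 ✓; ∠(AC, CN) = 90.00° ✓; |AC| = 5.000 ✓; bearing(A→L) − bearing(A→C) = 139.0° ✓; |AL| = 5.000 ✓; ∠(AL, LQ) = 90.01° ✓; |LQ| = 4.500 ✗.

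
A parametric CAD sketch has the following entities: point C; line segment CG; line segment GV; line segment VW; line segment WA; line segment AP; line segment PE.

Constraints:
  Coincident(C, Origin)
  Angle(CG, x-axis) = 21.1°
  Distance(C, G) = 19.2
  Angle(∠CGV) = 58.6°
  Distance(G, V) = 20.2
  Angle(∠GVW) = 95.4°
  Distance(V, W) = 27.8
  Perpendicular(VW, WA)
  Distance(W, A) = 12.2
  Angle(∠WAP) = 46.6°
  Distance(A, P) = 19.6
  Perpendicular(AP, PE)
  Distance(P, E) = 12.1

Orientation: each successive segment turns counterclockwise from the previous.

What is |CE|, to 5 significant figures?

22.707

C is at the origin; CG runs at 21.1° with length 19.2, so G = (17.913, 6.9119). ∠CGV = 58.6° gives GV at 142.50° from the x-axis; with |GV| = 20.2, V = (1.8870, 19.209). ∠GVW = 95.4° gives VW at -132.90° from the x-axis; with |VW| = 27.8, W = (-17.037, -1.1558). The perpendicularity gives WA at right angles to VW, so WA runs at -42.900°; with |WA| = 12.2, A = (-8.1000, -9.4606). ∠WAP = 46.6° gives AP at 90.500° from the x-axis; with |AP| = 19.6, P = (-8.2711, 10.139). AP is perpendicular to PE, so PE runs at -179.50°; with |PE| = 12.1, E = (-20.371, 10.033). Then |CE| = |E − C| = 22.707.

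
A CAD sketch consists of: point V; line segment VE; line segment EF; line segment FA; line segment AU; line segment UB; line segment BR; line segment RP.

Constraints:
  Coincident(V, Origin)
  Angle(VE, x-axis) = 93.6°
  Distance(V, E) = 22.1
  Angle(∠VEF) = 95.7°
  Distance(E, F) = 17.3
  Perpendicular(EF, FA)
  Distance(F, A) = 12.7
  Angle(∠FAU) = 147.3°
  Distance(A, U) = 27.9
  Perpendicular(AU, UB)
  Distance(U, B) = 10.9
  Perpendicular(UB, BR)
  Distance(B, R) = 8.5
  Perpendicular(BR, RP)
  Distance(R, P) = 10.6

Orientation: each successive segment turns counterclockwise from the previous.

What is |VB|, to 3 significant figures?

9.56

V is at the origin; VE runs at 93.6° with length 22.1, so E = (-1.39, 22.1). ∠VEF = 95.7° gives EF at 178° from the x-axis; with |EF| = 17.3, F = (-18.7, 22.7). The perpendicularity gives FA at right angles to EF, so FA runs at -92.1°; with |FA| = 12.7, A = (-19.1, 10.0). ∠FAU = 147.3° gives AU at -59.4° from the x-axis; with |AU| = 27.9, U = (-4.94, -14.0). The perpendicularity gives UB at right angles to AU, so UB runs at 30.6°; with |UB| = 10.9, B = (4.44, -8.47). Then |VB| = |B − V| = 9.56.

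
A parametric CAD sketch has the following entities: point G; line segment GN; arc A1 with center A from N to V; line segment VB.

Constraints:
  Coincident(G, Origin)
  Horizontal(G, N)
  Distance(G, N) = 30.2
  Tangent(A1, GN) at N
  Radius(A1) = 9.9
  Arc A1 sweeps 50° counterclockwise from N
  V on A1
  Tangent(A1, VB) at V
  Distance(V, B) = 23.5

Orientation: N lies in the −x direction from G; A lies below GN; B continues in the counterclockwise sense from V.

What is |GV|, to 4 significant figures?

37.95

G is at the origin; GN is horizontal with |GN| = 30.2 and N on the −x side, so N = (-30.20, 0.000). A1 meets GN tangentially, so AN is at right angles to GN, so A = N + (0, -9.9) = (-30.20, -9.900). On A1, N sits at bearing 90° from A; a 50° counterclockwise sweep puts V at bearing 140°, so V = A + 9.9·(cos 140°, sin 140°) = (-37.78, -3.536). Then |GV| = |V − G| = 37.95.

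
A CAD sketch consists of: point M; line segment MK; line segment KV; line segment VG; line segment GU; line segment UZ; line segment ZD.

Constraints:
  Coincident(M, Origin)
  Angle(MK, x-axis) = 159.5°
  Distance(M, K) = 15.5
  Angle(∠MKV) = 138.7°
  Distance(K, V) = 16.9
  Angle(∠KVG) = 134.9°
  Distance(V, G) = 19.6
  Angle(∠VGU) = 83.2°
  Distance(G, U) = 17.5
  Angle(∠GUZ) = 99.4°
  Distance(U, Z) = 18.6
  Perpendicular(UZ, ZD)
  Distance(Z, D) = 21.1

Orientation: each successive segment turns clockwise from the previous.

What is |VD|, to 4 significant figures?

3.494

M is at the origin; MK runs at 159.5° with length 15.5, so K = (-14.52, 5.428). ∠MKV = 138.7° gives KV at 118.2° from the x-axis; with |KV| = 16.9, V = (-22.50, 20.32). ∠KVG = 134.9° gives VG at 73.10° from the x-axis; with |VG| = 19.6, G = (-16.81, 39.08). ∠VGU = 83.2° gives GU at -23.70° from the x-axis; with |GU| = 17.5, U = (-0.7827, 32.04). ∠GUZ = 99.4° gives UZ at -104.3° from the x-axis; with |UZ| = 18.6, Z = (-5.377, 14.02). UZ ⟂ ZD, so ZD runs at 165.7°; with |ZD| = 21.1, D = (-25.82, 19.23). Then |VD| = |D − V| = 3.494.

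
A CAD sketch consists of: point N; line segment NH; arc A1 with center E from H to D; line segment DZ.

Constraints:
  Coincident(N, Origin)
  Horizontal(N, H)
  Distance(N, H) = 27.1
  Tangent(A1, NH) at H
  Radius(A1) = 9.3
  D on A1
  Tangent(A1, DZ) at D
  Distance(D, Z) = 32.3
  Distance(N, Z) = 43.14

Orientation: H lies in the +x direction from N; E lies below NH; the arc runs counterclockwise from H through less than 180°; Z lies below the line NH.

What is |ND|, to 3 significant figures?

19.7

N is at the origin; N and H share the same y with |NH| = 27.1 and H on the +x side, so H = (27.1, 0.00). A1 meets NH tangentially, so EH is at right angles to NH, so E = H + (0, -9.3) = (27.1, -9.30). Since ED ⟂ DZ (tangency), |EZ| = √(9.3² + 32.3²) = 33.6 regardless of where D sits on A1. So Z lies on both circle(N, 43.14) and circle(E, 33.6); the below-NH intersection is Z = (14.7, -40.6). D is the foot of the tangent from Z: D = (17.8, -8.40).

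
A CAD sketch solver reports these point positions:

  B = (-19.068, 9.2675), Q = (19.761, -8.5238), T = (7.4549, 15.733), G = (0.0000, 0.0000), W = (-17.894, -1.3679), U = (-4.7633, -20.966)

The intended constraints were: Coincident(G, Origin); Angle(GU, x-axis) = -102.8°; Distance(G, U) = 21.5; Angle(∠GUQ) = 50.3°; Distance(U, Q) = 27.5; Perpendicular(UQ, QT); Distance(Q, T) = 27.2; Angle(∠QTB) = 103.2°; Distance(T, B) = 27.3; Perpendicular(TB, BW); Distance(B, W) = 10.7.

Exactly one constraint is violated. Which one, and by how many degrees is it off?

Perpendicular(TB, BW) — off by 7.40°.

G = (0.00, 0.00) ✓; GU at -102.8° ✓; |GU| = 21.50 ✓; ∠GUQ = 50.30° ✓; |UQ| = 27.50 ✓; ∠(UQ, QT) = 90.00° ✓; |QT| = 27.20 ✓; ∠QTB = 103.2° ✓; |TB| = 27.30 ✓; ∠(TB, BW) = 82.60° ✗; |BW| = 10.70 ✓.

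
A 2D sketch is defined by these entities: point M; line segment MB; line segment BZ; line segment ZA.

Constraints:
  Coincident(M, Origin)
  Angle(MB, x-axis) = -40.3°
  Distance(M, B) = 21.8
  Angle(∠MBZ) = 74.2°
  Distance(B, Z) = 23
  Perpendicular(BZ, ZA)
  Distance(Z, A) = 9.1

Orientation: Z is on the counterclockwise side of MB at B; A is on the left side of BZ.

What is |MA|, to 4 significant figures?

20.79

M is at the origin; MB runs at -40.3° with length 21.8, so B = 21.8·(cos -40.3°, sin -40.3°) = (16.63, -14.10). ∠MBZ = 74.2°, so BZ runs at -40.3° + (180° − 74.2°) = 65.50° from the x-axis; with |BZ| = 23.0, Z = B + 23.0·(cos 65.50°, sin 65.50°) = (26.16, 6.829). The perpendicularity gives ZA at right angles to BZ; with |ZA| = 9.1 on the left of BZ, A = Z + 9.1·(-0.9100, 0.4147) = (17.88, 10.60). Then |MA| = |A − M| = 20.79.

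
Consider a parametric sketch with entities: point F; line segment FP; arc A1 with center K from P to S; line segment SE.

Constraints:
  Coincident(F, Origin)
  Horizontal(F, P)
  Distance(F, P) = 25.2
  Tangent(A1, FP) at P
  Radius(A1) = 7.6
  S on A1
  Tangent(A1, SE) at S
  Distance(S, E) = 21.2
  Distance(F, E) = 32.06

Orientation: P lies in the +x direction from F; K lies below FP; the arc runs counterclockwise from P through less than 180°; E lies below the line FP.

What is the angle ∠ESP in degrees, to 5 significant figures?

137.70°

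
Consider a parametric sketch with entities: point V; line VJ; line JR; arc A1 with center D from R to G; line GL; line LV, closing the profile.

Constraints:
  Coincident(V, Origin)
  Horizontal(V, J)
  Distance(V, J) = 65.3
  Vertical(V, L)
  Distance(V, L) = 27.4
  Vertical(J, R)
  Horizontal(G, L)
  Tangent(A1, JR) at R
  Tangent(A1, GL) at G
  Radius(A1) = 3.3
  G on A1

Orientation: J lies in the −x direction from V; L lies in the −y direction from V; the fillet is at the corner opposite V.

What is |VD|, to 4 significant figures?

66.52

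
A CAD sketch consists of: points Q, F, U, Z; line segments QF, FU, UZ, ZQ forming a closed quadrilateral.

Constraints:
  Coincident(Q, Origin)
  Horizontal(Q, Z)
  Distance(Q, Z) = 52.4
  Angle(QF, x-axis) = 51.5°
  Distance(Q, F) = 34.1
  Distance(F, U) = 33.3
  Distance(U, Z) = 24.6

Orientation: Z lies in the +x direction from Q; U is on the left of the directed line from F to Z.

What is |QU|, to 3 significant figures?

59.7

Checks: |FU| = 33.30 ✓; |UZ| = 24.60 ✓.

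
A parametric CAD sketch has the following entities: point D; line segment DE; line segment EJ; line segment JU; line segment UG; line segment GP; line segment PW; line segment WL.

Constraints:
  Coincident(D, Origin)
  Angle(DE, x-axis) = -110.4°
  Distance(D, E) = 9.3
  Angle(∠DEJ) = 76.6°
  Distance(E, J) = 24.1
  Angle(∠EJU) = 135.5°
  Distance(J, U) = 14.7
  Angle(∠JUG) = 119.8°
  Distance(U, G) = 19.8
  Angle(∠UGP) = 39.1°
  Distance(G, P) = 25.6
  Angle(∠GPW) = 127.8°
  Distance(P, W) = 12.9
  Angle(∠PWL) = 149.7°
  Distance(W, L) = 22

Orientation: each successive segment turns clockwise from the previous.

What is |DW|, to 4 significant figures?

26.96

∠UGP = 39.1° gives GP at -99.40° from the x-axis; with |GP| = 25.6, P = (-15.60, 6.948). ∠GPW = 127.8° gives PW at -151.6° from the x-axis; with |PW| = 12.9, W = (-26.95, 0.8127). Then |DW| = |W − D| = 26.96.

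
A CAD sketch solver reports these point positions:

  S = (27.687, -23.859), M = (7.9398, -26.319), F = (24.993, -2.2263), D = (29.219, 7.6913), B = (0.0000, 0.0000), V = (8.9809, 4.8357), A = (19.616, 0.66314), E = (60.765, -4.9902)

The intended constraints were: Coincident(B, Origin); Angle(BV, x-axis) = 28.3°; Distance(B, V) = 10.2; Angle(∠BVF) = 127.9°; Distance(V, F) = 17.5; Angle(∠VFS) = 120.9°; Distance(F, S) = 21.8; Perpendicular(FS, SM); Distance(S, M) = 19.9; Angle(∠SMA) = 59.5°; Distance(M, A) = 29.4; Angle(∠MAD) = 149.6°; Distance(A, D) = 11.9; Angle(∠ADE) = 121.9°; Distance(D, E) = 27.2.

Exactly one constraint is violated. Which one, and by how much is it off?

Distance(D, E) = 27.2 — off by 6.80.

B = (0.00, 0.00) ✓; BV at 28.30° ✓; |BV| = 10.20 ✓; ∠BVF = 127.9° ✓; |VF| = 17.50 ✓; ∠VFS = 120.9° ✓; |FS| = 21.80 ✓; ∠(FS, SM) = 90.00° ✓; |SM| = 19.90 ✓; ∠SMA = 59.50° ✓; |MA| = 29.40 ✓; ∠MAD = 149.6° ✓; |AD| = 11.90 ✓; ∠ADE = 121.9° ✓; |DE| = 34.00 ✗.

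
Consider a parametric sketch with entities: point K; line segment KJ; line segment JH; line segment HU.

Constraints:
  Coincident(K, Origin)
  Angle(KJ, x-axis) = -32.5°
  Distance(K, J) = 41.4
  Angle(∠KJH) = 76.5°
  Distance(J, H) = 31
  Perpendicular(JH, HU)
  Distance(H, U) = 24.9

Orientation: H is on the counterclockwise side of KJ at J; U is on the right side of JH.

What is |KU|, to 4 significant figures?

68.56

K is at the origin; KJ runs at -32.5° with length 41.4, so J = 41.4·(cos -32.5°, sin -32.5°) = (34.92, -22.24). ∠KJH = 76.5°, so JH runs at -32.5° + (180° − 76.5°) = 71.00° from the x-axis; with |JH| = 31.0, H = J + 31.0·(cos 71.00°, sin 71.00°) = (45.01, 7.067). JH ⟂ HU; with |HU| = 24.9 on the right of JH, U = H + 24.9·(0.9455, -0.3256) = (68.55, -1.040). Then |KU| = |U − K| = 68.56.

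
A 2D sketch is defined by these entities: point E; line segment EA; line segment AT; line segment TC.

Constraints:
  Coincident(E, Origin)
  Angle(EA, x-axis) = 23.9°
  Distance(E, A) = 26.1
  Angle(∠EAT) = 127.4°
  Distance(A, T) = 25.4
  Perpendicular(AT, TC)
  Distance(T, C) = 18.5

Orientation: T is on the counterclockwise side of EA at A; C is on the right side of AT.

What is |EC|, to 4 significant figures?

56.93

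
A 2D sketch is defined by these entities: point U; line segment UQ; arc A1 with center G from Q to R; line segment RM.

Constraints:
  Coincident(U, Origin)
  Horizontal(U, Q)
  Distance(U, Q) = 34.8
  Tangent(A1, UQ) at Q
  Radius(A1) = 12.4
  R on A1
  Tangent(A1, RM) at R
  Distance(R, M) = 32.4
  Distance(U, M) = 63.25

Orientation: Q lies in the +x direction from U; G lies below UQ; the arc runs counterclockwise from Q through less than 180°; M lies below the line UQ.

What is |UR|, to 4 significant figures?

31.49

U is at the origin; U and Q share the same y with |UQ| = 34.8 and Q on the +x side, so Q = (34.80, 0.000). Since A1 is tangent to UQ there, GQ ⟂ UQ, so G = Q + (0, -12.4) = (34.80, -12.40). Since GR ⟂ RM (tangency), |GM| = √(12.4² + 32.4²) = 34.69 regardless of where R sits on A1. So M lies on both circle(U, 63.25) and circle(G, 34.69); the below-UQ intersection is M = (43.40, -46.01). R is the foot of the tangent from M: R = (24.68, -19.57).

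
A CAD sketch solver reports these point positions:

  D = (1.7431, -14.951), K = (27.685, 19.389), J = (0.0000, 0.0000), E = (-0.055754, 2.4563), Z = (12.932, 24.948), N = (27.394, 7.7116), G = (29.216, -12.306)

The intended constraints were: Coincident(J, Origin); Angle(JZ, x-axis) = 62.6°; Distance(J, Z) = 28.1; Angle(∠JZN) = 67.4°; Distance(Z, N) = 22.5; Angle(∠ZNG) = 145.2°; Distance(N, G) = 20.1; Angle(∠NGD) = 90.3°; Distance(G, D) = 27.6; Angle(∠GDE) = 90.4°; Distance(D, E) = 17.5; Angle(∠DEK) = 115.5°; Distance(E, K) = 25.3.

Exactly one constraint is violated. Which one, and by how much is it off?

Distance(E, K) = 25.3 — off by 7.20.

J = (0.00, 0.00) ✓; JZ at 62.60° ✓; |JZ| = 28.10 ✓; ∠JZN = 67.40° ✓; |ZN| = 22.50 ✓; ∠ZNG = 145.2° ✓; |NG| = 20.10 ✓; ∠NGD = 90.30° ✓; |GD| = 27.60 ✓; ∠GDE = 90.40° ✓; |DE| = 17.50 ✓; ∠DEK = 115.5° ✓; |EK| = 32.50 ✗.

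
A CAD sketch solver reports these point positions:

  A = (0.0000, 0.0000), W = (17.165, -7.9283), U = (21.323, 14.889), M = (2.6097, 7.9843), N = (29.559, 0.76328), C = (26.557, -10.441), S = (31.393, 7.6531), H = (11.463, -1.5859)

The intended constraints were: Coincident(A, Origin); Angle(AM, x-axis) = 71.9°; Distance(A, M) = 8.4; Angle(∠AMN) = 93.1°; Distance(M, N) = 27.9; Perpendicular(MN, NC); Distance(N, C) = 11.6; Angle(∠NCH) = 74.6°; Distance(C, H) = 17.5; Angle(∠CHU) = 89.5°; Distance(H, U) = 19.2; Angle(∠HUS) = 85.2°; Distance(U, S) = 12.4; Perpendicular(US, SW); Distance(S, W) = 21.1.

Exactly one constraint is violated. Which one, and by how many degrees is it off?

Perpendicular(US, SW) — off by 6.70°.

A = (0.00, 0.00) ✓; AM at 71.90° ✓; |AM| = 8.400 ✓; ∠AMN = 93.10° ✓; |MN| = 27.90 ✓; ∠(MN, NC) = 90.00° ✓; |NC| = 11.60 ✓; ∠NCH = 74.60° ✓; |CH| = 17.50 ✓; ∠CHU = 89.50° ✓; |HU| = 19.20 ✓; ∠HUS = 85.20° ✓; |US| = 12.40 ✓; ∠(US, SW) = 96.70° ✗; |SW| = 21.10 ✓.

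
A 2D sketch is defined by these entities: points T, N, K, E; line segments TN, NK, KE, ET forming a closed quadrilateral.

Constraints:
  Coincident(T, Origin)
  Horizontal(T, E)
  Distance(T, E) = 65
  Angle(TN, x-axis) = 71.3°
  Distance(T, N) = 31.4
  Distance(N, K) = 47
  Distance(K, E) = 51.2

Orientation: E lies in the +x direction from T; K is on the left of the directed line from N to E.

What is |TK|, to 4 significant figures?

72.37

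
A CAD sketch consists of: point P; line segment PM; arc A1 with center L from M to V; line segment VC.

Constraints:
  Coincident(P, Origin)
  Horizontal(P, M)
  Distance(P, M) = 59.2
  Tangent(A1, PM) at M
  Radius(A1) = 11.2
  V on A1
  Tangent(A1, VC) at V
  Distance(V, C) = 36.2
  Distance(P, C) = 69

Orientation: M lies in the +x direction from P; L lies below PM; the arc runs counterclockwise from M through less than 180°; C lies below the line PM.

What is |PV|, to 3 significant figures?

49.4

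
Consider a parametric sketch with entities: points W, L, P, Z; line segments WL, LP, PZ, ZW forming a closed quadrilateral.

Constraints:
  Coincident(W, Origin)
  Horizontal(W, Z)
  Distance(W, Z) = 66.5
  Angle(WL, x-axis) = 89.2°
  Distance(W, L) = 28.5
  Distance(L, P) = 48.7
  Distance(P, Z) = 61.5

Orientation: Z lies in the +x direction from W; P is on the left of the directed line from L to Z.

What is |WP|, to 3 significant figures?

69.1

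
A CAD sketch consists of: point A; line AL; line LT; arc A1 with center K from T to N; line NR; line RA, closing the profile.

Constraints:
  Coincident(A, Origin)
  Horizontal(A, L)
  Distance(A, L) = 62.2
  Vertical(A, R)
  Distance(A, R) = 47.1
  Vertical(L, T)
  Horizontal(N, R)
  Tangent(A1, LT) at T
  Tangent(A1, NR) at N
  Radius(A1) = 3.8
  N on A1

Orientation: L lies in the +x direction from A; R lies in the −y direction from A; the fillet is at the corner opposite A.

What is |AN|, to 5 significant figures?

75.026

A is at the origin; AL is horizontal with |AL| = 62.2 and L on the +x side, so L = (62.200, 0.0000). AR is vertical with |AR| = 47.1 and R on the −y side, so R = (0.0000, -47.100). The virtual corner opposite A is at (62.200, -47.100). The tangent condition forces KT to be normal to LT and tangency of A1 to NR means the radius KN is perpendicular to NR, with radius 3.8, so the center K sits 3.8 in from both sides at K = (58.400, -43.300). That places the tangent points at T = (62.200, -43.300) on LT and N = (58.400, -47.100) on NR. Then |AN| = |N − A| = 75.026.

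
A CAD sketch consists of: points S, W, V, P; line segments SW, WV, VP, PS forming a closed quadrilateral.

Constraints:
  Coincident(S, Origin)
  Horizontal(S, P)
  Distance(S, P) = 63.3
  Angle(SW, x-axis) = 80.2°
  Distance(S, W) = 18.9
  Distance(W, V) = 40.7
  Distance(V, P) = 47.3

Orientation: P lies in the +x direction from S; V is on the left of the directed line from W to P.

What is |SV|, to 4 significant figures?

55.04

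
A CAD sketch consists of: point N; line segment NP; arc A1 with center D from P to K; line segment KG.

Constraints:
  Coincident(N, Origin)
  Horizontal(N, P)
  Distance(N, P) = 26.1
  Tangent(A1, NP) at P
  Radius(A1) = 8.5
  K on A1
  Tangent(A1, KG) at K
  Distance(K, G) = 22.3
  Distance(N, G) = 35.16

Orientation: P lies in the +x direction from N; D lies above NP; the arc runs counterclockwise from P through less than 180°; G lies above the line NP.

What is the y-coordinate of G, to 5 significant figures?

30.653

N is at the origin; N and P share the same y with |NP| = 26.1 and P on the +x side, so P = (26.100, 0.0000). Tangency of A1 to NP means the radius DP is perpendicular to NP, so D = P + (0, 8.5) = (26.100, 8.5000). Since DK ⟂ KG (tangency), |DG| = √(8.5² + 22.3²) = 23.865 regardless of where K sits on A1. So G lies on both circle(N, 35.16) and circle(D, 23.865); the above-NP intersection is G = (17.223, 30.653). K is the foot of the tangent from G: K = (32.347, 14.265).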